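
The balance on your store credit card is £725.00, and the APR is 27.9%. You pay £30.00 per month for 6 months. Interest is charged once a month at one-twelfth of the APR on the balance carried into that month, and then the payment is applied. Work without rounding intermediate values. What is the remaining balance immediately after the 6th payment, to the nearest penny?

Monthly rate r = 27.9%/12 = 2.325% = 0.02325.
Each month: B ← B·(1+r) − £30.00.
Month 1: interest £16.86; balance after payment £711.86.
Month 2: interest £16.55; balance after payment £698.41.
Month 3: interest £16.24; balance after payment £684.64.
Month 4: interest £15.92; balance after payment £670.56.
Month 5: interest £15.59; balance after payment £656.15.
Month 6: interest £15.26; balance after payment £641.41.

£641.41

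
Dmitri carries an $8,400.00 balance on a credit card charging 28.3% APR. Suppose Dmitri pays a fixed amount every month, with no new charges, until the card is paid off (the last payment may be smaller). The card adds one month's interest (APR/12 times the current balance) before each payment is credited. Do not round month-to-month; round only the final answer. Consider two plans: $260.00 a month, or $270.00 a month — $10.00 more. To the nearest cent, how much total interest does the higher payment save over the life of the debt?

Monthly rate r = 28.3%/12 = 2.35833% = 0.0235833.
At $260.00/mo: n = ⌈−ln(1 − rB₀/P)/ln(1+r)⌉ = 62 payments (last $148.86); total interest = total paid − $8,400.00 = $7,608.86.
At $270.00/mo: 57 payments (last $206.88); total interest $6,926.88.
Interest saved = $7,608.86 − $6,926.88 = $681.98.

$681.98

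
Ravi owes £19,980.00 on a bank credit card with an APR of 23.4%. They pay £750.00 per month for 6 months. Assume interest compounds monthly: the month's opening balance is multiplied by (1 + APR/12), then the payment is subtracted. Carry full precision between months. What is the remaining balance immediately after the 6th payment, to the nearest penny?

£17,709.46

Monthly rate r = 23.4%/12 = 1.95% = 0.0195.
Each month: B ← B·(1+r) − £750.00.
Month 1: interest £389.61; balance after payment £19,619.61.
Month 2: interest £382.58; balance after payment £19,252.19.
Month 3: interest £375.42; balance after payment £18,877.61.
Month 4: interest £368.11; balance after payment £18,495.72.
Month 5: interest £360.67; balance after payment £18,106.39.
Month 6: interest £353.07; balance after payment £17,709.46.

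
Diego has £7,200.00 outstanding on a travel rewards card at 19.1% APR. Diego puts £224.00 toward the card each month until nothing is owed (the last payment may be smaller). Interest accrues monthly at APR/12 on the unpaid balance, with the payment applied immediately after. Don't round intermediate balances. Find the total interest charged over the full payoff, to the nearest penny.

Monthly rate r = 19.1%/12 = 1.59167% = 0.0159167.
Payoff takes n = ⌈−ln(1 − rB₀/P)/ln(1+r)⌉ = ⌈45.382⌉ = 46 payments; the last is £85.89.
Total paid = 45·£224.00 + £85.89 = £10,165.89.
Total interest = total paid − principal = £10,165.89 − £7,200.00 = £2,965.89.

£2,965.89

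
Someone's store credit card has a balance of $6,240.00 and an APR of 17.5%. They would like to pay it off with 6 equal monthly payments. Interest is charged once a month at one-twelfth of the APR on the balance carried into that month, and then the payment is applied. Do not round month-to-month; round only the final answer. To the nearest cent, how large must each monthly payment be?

Monthly rate r = 17.5%/12 = 1.45833% = 0.0145833.
Level-payment amortization: P = B₀·r / (1 − (1+r)^(−n)) = 6240.00·0.0145833 / (1 − 1.01458^(−6)).
Denominator 1 − (1+r)^(−6) = 0.0832020005.
P = 91 / 0.0832020005 ≈ 1093.72.

$1,093.72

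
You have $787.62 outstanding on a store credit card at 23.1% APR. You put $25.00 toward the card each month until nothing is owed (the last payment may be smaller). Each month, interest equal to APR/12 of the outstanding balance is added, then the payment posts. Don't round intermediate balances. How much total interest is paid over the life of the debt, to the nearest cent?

Monthly rate r = 23.1%/12 = 1.925% = 0.01925.
Payoff takes n = ⌈−ln(1 − rB₀/P)/ln(1+r)⌉ = ⌈48.911⌉ = 49 payments; the last is $22.80.
Total paid = 48·$25.00 + $22.80 = $1,222.80.
Total interest = total paid − principal = $1,222.80 − $787.62 = $435.18.

$435.18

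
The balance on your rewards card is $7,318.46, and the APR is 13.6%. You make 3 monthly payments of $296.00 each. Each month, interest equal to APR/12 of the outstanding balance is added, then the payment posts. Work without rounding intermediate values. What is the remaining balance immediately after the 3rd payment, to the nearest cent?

Monthly rate r = 13.6%/12 = 1.13333% = 0.0113333.
Each month: B ← B·(1+r) − $296.00.
Month 1: interest $82.94; balance after payment $7,105.40.
Month 2: interest $80.53; balance after payment $6,889.93.
Month 3: interest $78.09; balance after payment $6,672.02.

$6,672.02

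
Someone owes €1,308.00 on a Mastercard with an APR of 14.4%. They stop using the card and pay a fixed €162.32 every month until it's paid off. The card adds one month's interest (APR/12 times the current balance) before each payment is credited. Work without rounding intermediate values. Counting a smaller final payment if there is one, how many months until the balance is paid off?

Monthly rate r = 14.4%/12 = 1.2% = 0.012.
Recurrence: B ← B·(1+r) − €162.32.
Month 1: interest €15.70; balance after payment €1,161.38.
Month 2: interest €13.94; balance after payment €1,012.99.
Closed form: n = −ln(1 − rB₀/P)/ln(1+r) = −ln(0.9033)/ln(1.012) ≈ 8.526, so the balance reaches zero during payment 9.

9 months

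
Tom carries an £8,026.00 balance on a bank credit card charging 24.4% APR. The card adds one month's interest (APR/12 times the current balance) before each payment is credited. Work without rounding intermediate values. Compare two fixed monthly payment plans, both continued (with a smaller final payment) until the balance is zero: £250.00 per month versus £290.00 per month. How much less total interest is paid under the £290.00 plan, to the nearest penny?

Monthly rate r = 24.4%/12 = 2.03333% = 0.0203333.
At £250.00/mo: n = ⌈−ln(1 − rB₀/P)/ln(1+r)⌉ = 53 payments (last £138.15); total interest = total paid − £8,026.00 = £5,112.15.
At £290.00/mo: 42 payments (last £28.04); total interest £3,892.04.
Interest saved = £5,112.15 − £3,892.04 = £1,220.11.

£1,220.11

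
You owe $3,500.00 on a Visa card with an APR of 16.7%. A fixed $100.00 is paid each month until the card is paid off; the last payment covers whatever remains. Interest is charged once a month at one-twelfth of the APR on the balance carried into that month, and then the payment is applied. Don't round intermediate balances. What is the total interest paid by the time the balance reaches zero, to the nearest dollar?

$1,331

Monthly rate r = 16.7%/12 = 1.39167% = 0.0139167.
Payoff takes n = ⌈−ln(1 − rB₀/P)/ln(1+r)⌉ = ⌈48.307⌉ = 49 payments; the last is $30.88.
Total paid = 48·$100.00 + $30.88 = $4,830.88.
Total interest = total paid − principal = $4,830.88 − $3,500.00 = $1,330.88.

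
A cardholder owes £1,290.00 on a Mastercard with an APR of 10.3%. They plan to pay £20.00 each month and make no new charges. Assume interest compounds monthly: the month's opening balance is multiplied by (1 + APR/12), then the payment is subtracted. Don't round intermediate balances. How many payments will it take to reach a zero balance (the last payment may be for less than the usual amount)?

Monthly rate r = 10.3%/12 = 0.858333% = 0.00858333.
Recurrence: B ← B·(1+r) − £20.00.
Month 1: interest £11.07; balance after payment £1,281.07.
Month 2: interest £11.00; balance after payment £1,272.07.
Closed form: n = −ln(1 − rB₀/P)/ln(1+r) = −ln(0.44637)/ln(1.00858) ≈ 94.375, so the balance reaches zero during payment 95.

95 payments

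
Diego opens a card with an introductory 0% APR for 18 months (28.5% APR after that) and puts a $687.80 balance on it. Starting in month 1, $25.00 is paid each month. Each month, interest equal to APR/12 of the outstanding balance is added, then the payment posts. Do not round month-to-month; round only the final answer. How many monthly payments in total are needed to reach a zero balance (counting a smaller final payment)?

29 months

Promo months 1–18 at r₀ = 0%/12 = 0; months 19+ at r₁ = 28.5%/12 = 0.02375.
After month 18 (no interest yet): B = $687.80 − 18·$25.00 = $237.80.
Then at r₁ with $25.00/mo: n₂ = −ln(1 − r₁·B/P)/ln(1+r₁) ≈ 10.91 → 11 more payments.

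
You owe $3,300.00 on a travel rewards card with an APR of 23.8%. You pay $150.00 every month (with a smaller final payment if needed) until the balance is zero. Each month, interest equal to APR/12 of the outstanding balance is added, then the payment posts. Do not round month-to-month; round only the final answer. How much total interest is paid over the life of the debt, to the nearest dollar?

Monthly rate r = 23.8%/12 = 1.98333% = 0.0198333.
Payoff takes n = ⌈−ln(1 − rB₀/P)/ln(1+r)⌉ = ⌈29.191⌉ = 30 payments; the last is $28.91.
Total paid = 29·$150.00 + $28.91 = $4,378.91.
Total interest = total paid − principal = $4,378.91 − $3,300.00 = $1,078.91.

$1,079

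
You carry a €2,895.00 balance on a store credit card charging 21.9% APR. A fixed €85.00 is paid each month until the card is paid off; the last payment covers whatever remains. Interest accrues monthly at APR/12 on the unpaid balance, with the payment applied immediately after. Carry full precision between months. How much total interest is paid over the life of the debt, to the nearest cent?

Monthly rate r = 21.9%/12 = 1.825% = 0.01825.
Payoff takes n = ⌈−ln(1 − rB₀/P)/ln(1+r)⌉ = ⌈53.730⌉ = 54 payments; the last is €62.21.
Total paid = 53·€85.00 + €62.21 = €4,567.21.
Total interest = total paid − principal = €4,567.21 − €2,895.00 = €1,672.21.

€1,672.21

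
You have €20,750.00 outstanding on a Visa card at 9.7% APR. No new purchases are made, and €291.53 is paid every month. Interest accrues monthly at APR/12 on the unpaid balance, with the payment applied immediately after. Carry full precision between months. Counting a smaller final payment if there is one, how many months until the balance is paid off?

107 months

Monthly rate r = 9.7%/12 = 0.808333% = 0.00808333.
Recurrence: B ← B·(1+r) − €291.53.
Month 1: interest €167.73; balance after payment €20,626.20.
Month 2: interest €166.73; balance after payment €20,501.40.
Closed form: n = −ln(1 − rB₀/P)/ln(1+r) = −ln(0.42466)/ln(1.00808) ≈ 106.383, so the balance reaches zero during payment 107.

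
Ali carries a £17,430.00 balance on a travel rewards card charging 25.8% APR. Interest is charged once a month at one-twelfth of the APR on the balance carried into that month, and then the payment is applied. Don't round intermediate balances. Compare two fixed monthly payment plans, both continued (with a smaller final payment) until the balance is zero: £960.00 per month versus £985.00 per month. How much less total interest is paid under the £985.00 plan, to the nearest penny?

Monthly rate r = 25.8%/12 = 2.15% = 0.0215.
At £960.00/mo: n = ⌈−ln(1 − rB₀/P)/ln(1+r)⌉ = 24 payments (last £255.91); total interest = total paid − £17,430.00 = £4,905.91.
At £985.00/mo: 23 payments (last £501.68); total interest £4,741.68.
Interest saved = £4,905.91 − £4,741.68 = £164.23.

£164.23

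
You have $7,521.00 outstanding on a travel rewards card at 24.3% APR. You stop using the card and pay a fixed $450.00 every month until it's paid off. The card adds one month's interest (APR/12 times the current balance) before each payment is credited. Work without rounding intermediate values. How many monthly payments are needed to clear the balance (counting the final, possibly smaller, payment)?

Monthly rate r = 24.3%/12 = 2.025% = 0.02025.
Recurrence: B ← B·(1+r) − $450.00.
Month 1: interest $152.30; balance after payment $7,223.30.
Month 2: interest $146.27; balance after payment $6,919.57.
Closed form: n = −ln(1 − rB₀/P)/ln(1+r) = −ln(0.66156)/ln(1.02025) ≈ 20.609, so the balance reaches zero during payment 21.

21 months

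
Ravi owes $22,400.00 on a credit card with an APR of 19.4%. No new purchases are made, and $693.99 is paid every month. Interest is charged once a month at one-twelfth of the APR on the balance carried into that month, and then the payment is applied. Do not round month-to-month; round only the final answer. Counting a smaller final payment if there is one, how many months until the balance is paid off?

47 months

Monthly rate r = 19.4%/12 = 1.61667% = 0.0161667.
Recurrence: B ← B·(1+r) − $693.99.
Month 1: interest $362.13; balance after payment $22,068.14.
Month 2: interest $356.77; balance after payment $21,730.92.
Closed form: n = −ln(1 − rB₀/P)/ln(1+r) = −ln(0.47819)/ln(1.01617) ≈ 46.002, so the balance reaches zero during payment 47.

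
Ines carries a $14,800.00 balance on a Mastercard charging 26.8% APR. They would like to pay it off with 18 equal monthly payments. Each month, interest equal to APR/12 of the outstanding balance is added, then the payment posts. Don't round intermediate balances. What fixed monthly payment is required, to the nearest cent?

Monthly rate r = 26.8%/12 = 2.23333% = 0.0223333.
Level-payment amortization: P = B₀·r / (1 − (1+r)^(−n)) = 14800.00·0.0223333 / (1 − 1.02233^(−18)).
Denominator 1 − (1+r)^(−18) = 0.328053622.
P = 330.533 / 0.328053622 ≈ 1007.56.

$1,007.56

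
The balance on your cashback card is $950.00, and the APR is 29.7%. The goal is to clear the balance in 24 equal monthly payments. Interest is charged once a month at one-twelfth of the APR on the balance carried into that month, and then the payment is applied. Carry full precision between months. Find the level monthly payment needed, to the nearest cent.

$52.97

Monthly rate r = 29.7%/12 = 2.475% = 0.02475.
Level-payment amortization: P = B₀·r / (1 − (1+r)^(−n)) = 950.00·0.02475 / (1 − 1.02475^(−24)).
Denominator 1 − (1+r)^(−24) = 0.443878414.
P = 23.5125 / 0.443878414 ≈ 52.97.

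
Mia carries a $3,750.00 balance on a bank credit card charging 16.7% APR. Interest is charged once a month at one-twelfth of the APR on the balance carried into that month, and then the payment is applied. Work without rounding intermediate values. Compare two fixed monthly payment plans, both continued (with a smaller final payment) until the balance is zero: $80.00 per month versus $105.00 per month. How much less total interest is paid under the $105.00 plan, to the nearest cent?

$894.73

Monthly rate r = 16.7%/12 = 1.39167% = 0.0139167.
At $80.00/mo: n = ⌈−ln(1 − rB₀/P)/ln(1+r)⌉ = 77 payments (last $35.83); total interest = total paid − $3,750.00 = $2,365.83.
At $105.00/mo: 50 payments (last $76.10); total interest $1,471.10.
Interest saved = $2,365.83 − $1,471.10 = $894.73.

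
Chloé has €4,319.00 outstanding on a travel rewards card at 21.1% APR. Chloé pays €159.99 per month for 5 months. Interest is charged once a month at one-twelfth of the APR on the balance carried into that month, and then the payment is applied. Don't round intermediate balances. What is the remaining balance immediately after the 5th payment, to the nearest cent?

€3,883.72

Monthly rate r = 21.1%/12 = 1.75833% = 0.0175833.
Each month: B ← B·(1+r) − €159.99.
Month 1: interest €75.94; balance after payment €4,234.95.
Month 2: interest €74.46; balance after payment €4,149.43.
Month 3: interest €72.96; balance after payment €4,062.40.
Month 4: interest €71.43; balance after payment €3,973.84.
Month 5: interest €69.87; balance after payment €3,883.72.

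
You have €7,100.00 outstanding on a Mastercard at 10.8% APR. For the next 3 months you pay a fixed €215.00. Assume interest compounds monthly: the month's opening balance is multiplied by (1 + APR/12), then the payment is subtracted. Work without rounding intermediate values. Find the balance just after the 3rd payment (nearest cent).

Monthly rate r = 10.8%/12 = 0.9% = 0.009.
Each month: B ← B·(1+r) − €215.00.
Month 1: interest €63.90; balance after payment €6,948.90.
Month 2: interest €62.54; balance after payment €6,796.44.
Month 3: interest €61.17; balance after payment €6,642.61.

€6,642.61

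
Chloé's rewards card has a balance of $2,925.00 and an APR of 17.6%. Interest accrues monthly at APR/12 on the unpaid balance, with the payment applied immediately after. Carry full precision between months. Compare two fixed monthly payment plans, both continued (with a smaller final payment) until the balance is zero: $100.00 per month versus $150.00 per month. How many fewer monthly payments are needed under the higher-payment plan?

Monthly rate r = 17.6%/12 = 1.46667% = 0.0146667.
At $100.00/mo: n = ⌈−ln(1 − rB₀/P)/ln(1+r)⌉ = 39 payments (last $48.81); total interest = total paid − $2,925.00 = $923.81.
At $150.00/mo: 24 payments (last $20.62); total interest $545.62.
Payments saved = 39 − 24 = 15.

15 fewer payments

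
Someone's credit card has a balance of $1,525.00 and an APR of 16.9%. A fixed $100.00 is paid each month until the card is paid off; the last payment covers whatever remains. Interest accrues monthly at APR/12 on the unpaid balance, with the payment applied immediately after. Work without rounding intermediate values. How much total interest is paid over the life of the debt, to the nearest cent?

Monthly rate r = 16.9%/12 = 1.40833% = 0.0140833.
Payoff takes n = ⌈−ln(1 − rB₀/P)/ln(1+r)⌉ = ⌈17.288⌉ = 18 payments; the last is $28.98.
Total paid = 17·$100.00 + $28.98 = $1,728.98.
Total interest = total paid − principal = $1,728.98 − $1,525.00 = $203.98.

$203.98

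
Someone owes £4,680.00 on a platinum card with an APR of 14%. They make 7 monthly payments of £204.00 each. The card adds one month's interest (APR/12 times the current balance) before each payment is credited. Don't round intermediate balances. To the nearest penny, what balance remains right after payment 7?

Monthly rate r = 14%/12 = 1.16667% = 0.0116667.
Each month: B ← B·(1+r) − £204.00.
Month 1: interest £54.60; balance after payment £4,530.60.
Month 2: interest £52.86; balance after payment £4,379.46.
Month 3: interest £51.09; balance after payment £4,226.55.
Month 4: interest £49.31; balance after payment £4,071.86.
Month 5: interest £47.51; balance after payment £3,915.37.
Month 6: interest £45.68; balance after payment £3,757.04.
Month 7: interest £43.83; balance after payment £3,596.88.

£3,596.88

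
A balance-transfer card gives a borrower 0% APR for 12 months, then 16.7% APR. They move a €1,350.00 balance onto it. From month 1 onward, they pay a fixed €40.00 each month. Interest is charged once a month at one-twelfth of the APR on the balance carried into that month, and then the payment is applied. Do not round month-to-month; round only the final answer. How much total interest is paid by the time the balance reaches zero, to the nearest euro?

Promo months 1–12 at r₀ = 0%/12 = 0; months 13+ at r₁ = 16.7%/12 = 0.0139167.
After month 12 (no interest yet): B = €1,350.00 − 12·€40.00 = €870.00.
Then at r₁ with €40.00/mo: n₂ = −ln(1 − r₁·B/P)/ln(1+r₁) ≈ 26.09 → 27 more payments.
Total paid = 38·€40.00 + €3.45 = €1,523.45; interest = €1,523.45 − €1,350.00 = €173.45.

€173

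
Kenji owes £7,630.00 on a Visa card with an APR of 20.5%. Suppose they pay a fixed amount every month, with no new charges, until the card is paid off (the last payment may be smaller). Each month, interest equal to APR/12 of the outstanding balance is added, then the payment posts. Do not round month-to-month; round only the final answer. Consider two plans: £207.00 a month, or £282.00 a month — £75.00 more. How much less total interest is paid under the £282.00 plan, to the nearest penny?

Monthly rate r = 20.5%/12 = 1.70833% = 0.0170833.
At £207.00/mo: n = ⌈−ln(1 − rB₀/P)/ln(1+r)⌉ = 59 payments (last £134.21); total interest = total paid − £7,630.00 = £4,510.21.
At £282.00/mo: 37 payments (last £175.34); total interest £2,697.34.
Interest saved = £4,510.21 − £2,697.34 = £1,812.87.

£1,812.87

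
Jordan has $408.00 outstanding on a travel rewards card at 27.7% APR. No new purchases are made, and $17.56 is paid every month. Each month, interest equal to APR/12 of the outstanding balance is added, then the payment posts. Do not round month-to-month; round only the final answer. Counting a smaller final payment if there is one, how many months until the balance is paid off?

34 payments

Monthly rate r = 27.7%/12 = 2.30833% = 0.0230833.
Recurrence: B ← B·(1+r) − $17.56.
Month 1: interest $9.42; balance after payment $399.86.
Month 2: interest $9.23; balance after payment $391.53.
Closed form: n = −ln(1 − rB₀/P)/ln(1+r) = −ln(0.46367)/ln(1.02308) ≈ 33.679, so the balance reaches zero during payment 34.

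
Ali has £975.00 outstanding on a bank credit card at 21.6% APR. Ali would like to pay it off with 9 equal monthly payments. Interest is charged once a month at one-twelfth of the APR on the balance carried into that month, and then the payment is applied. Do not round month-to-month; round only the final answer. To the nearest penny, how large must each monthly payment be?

Monthly rate r = 21.6%/12 = 1.8% = 0.018.
Level-payment amortization: P = B₀·r / (1 − (1+r)^(−n)) = 975.00·0.018 / (1 − 1.018^(−9)).
Denominator 1 − (1+r)^(−9) = 0.14833265.
P = 17.55 / 0.14833265 ≈ 118.32.

£118.32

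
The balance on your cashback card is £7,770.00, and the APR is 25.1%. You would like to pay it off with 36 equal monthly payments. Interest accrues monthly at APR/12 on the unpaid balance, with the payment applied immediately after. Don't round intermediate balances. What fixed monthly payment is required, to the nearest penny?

£309.34

Monthly rate r = 25.1%/12 = 2.09167% = 0.0209167.
Level-payment amortization: P = B₀·r / (1 − (1+r)^(−n)) = 7770.00·0.0209167 / (1 − 1.02092^(−36)).
Denominator 1 − (1+r)^(−36) = 0.525376298.
P = 162.523 / 0.525376298 ≈ 309.34.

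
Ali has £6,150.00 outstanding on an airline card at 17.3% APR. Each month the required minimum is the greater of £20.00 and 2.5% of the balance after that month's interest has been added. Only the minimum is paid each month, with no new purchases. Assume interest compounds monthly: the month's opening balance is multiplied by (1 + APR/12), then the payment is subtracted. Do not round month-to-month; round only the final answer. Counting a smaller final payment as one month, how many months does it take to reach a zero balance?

Monthly rate r = 17.3%/12 = 1.44167% = 0.0144167.
While 2.5% of the post-interest balance exceeds £20.00, each month B ← (B·(1+r))·(1 − 0.025), i.e. B shrinks by the factor (1+r)·0.975 = 0.98906.
This holds for months 1–187. Entering month 188 the balance is £785.60; 2.5% of the post-interest balance is now below £20.00, so the flat £20.00 minimum applies from here.
From month 188 a fixed £20.00 at rate r clears £785.60 in 59 more payments. Total: 187 + 59 = 246 months.

246 months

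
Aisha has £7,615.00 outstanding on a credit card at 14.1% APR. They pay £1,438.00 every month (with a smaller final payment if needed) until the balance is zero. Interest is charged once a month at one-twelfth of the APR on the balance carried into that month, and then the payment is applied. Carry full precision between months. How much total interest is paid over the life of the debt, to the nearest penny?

£295.42

Monthly rate r = 14.1%/12 = 1.175% = 0.01175.
Payoff takes n = ⌈−ln(1 − rB₀/P)/ln(1+r)⌉ = ⌈5.500⌉ = 6 payments; the last is £720.42.
Total paid = 5·£1,438.00 + £720.42 = £7,910.42.
Total interest = total paid − principal = £7,910.42 − £7,615.00 = £295.42.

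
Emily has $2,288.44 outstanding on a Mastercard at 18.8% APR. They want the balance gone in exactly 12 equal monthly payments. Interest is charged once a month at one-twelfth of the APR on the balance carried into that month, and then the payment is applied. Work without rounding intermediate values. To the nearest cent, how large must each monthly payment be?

Monthly rate r = 18.8%/12 = 1.56667% = 0.0156667.
Level-payment amortization: P = B₀·r / (1 − (1+r)^(−n)) = 2288.44·0.0156667 / (1 − 1.01567^(−12)).
Denominator 1 − (1+r)^(−12) = 0.170176736.
P = 35.8522 / 0.170176736 ≈ 210.68.

$210.68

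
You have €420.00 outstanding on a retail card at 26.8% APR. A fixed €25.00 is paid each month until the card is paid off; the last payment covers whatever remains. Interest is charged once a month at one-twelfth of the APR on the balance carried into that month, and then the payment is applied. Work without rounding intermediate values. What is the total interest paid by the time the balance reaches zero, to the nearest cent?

Monthly rate r = 26.8%/12 = 2.23333% = 0.0223333.
Payoff takes n = ⌈−ln(1 − rB₀/P)/ln(1+r)⌉ = ⌈21.294⌉ = 22 payments; the last is €7.40.
Total paid = 21·€25.00 + €7.40 = €532.40.
Total interest = total paid − principal = €532.40 − €420.00 = €112.40.

€112.40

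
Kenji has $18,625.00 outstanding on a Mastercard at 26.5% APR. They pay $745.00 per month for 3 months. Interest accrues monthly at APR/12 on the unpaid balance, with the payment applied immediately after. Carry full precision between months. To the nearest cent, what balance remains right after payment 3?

Monthly rate r = 26.5%/12 = 2.20833% = 0.0220833.
Each month: B ← B·(1+r) − $745.00.
Month 1: interest $411.30; balance after payment $18,291.30.
Month 2: interest $403.93; balance after payment $17,950.24.
Month 3: interest $396.40; balance after payment $17,601.64.

$17,601.64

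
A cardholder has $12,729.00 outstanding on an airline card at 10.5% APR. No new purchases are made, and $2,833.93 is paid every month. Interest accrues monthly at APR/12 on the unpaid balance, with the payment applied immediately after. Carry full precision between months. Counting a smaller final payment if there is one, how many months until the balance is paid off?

Monthly rate r = 10.5%/12 = 0.875% = 0.00875.
Recurrence: B ← B·(1+r) − $2,833.93.
Month 1: interest $111.38; balance after payment $10,006.45.
Month 2: interest $87.56; balance after payment $7,260.08.
Month 3: interest $63.53; balance after payment $4,489.67.
Month 4: interest $39.28; balance after payment $1,695.03.
Month 5: interest $14.83; balance after payment $0.00.

5 months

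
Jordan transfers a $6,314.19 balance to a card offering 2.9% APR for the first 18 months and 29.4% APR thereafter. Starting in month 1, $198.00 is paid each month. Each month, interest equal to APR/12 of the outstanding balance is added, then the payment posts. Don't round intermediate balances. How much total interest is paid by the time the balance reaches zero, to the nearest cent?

Promo months 1–18 at r₀ = 2.9%/12 = 0.00241667; months 19+ at r₁ = 29.4%/12 = 0.0245.
After month 18: iterate B ← B·(1+r₀) − $198.00 for 18 months → $2,956.41.
Then at r₁ with $198.00/mo: n₂ = −ln(1 − r₁·B/P)/ln(1+r₁) ≈ 18.82 → 19 more payments.
Total paid = 36·$198.00 + $161.80 = $7,289.80; interest = $7,289.80 − $6,314.19 = $975.61.

$975.61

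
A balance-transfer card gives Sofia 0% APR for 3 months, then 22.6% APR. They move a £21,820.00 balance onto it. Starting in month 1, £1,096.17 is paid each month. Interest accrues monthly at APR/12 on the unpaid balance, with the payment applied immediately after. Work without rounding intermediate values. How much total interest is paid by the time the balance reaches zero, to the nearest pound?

Promo months 1–3 at r₀ = 0%/12 = 0; months 4+ at r₁ = 22.6%/12 = 0.0188333.
After month 3 (no interest yet): B = £21,820.00 − 3·£1,096.17 = £18,531.49.
Then at r₁ with £1,096.17/mo: n₂ = −ln(1 − r₁·B/P)/ln(1+r₁) ≈ 20.54 → 21 more payments.
Total paid = 23·£1,096.17 + £597.92 = £25,809.83; interest = £25,809.83 − £21,820.00 = £3,989.83.

£3,990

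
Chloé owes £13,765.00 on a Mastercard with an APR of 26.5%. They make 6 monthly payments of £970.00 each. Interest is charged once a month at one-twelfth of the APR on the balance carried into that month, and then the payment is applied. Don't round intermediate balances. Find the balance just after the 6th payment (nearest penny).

Monthly rate r = 26.5%/12 = 2.20833% = 0.0220833.
Each month: B ← B·(1+r) − £970.00.
Month 1: interest £303.98; balance after payment £13,098.98.
Month 2: interest £289.27; balance after payment £12,418.25.
Month 3: interest £274.24; balance after payment £11,722.48.
Month 4: interest £258.87; balance after payment £11,011.35.
Month 5: interest £243.17; balance after payment £10,284.52.
Month 6: interest £227.12; balance after payment £9,541.64.

£9,541.64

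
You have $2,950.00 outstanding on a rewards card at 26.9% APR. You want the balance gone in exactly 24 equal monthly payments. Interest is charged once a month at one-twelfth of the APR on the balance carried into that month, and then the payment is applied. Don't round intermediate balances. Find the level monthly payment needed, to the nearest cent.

Monthly rate r = 26.9%/12 = 2.24167% = 0.0224167.
Level-payment amortization: P = B₀·r / (1 − (1+r)^(−n)) = 2950.00·0.0224167 / (1 − 1.02242^(−24)).
Denominator 1 − (1+r)^(−24) = 0.412605454.
P = 66.1292 / 0.412605454 ≈ 160.27.

$160.27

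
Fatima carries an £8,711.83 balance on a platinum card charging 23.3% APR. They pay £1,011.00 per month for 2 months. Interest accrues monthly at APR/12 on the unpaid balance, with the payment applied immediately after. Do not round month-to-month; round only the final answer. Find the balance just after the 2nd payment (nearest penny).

£7,011.79

Monthly rate r = 23.3%/12 = 1.94167% = 0.0194167.
Each month: B ← B·(1+r) − £1,011.00.
Month 1: interest £169.15; balance after payment £7,869.98.
Month 2: interest £152.81; balance after payment £7,011.79.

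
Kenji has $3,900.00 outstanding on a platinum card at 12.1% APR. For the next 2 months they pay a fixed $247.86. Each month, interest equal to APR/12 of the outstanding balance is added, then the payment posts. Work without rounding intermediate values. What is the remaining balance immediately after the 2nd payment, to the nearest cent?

Monthly rate r = 12.1%/12 = 1.00833% = 0.0100833.
Each month: B ← B·(1+r) − $247.86.
Month 1: interest $39.32; balance after payment $3,691.46.
Month 2: interest $37.22; balance after payment $3,480.83.

$3,480.83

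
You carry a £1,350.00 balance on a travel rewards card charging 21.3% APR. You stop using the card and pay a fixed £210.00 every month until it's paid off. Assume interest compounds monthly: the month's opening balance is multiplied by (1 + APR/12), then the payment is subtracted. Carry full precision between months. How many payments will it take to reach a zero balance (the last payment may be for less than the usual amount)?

7 months

Monthly rate r = 21.3%/12 = 1.775% = 0.01775.
Recurrence: B ← B·(1+r) − £210.00.
Month 1: interest £23.96; balance after payment £1,163.96.
Month 2: interest £20.66; balance after payment £974.62.
Closed form: n = −ln(1 − rB₀/P)/ln(1+r) = −ln(0.88589)/ln(1.01775) ≈ 6.886, so the balance reaches zero during payment 7.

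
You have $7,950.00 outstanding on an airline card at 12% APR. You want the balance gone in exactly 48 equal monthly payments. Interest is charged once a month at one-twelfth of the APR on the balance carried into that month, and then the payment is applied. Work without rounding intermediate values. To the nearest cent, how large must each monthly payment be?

$209.35

Monthly rate r = 12%/12 = 1% = 0.01.
Level-payment amortization: P = B₀·r / (1 − (1+r)^(−n)) = 7950.00·0.01 / (1 − 1.01^(−48)).
Denominator 1 − (1+r)^(−48) = 0.379739595.
P = 79.5 / 0.379739595 ≈ 209.35.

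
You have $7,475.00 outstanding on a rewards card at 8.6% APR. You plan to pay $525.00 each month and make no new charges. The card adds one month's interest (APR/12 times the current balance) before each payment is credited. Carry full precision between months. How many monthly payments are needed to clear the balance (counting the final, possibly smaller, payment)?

16 months

Monthly rate r = 8.6%/12 = 0.716667% = 0.00716667.
Recurrence: B ← B·(1+r) − $525.00.
Month 1: interest $53.57; balance after payment $7,003.57.
Month 2: interest $50.19; balance after payment $6,528.76.
Closed form: n = −ln(1 − rB₀/P)/ln(1+r) = −ln(0.89796)/ln(1.00717) ≈ 15.072, so the balance reaches zero during payment 16.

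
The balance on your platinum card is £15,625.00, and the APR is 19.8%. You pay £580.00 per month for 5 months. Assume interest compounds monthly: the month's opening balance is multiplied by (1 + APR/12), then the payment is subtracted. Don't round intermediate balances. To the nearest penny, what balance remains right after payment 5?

£13,960.02

Monthly rate r = 19.8%/12 = 1.65% = 0.0165.
Each month: B ← B·(1+r) − £580.00.
Month 1: interest £257.81; balance after payment £15,302.81.
Month 2: interest £252.50; balance after payment £14,975.31.
Month 3: interest £247.09; balance after payment £14,642.40.
Month 4: interest £241.60; balance after payment £14,304.00.
Month 5: interest £236.02; balance after payment £13,960.02.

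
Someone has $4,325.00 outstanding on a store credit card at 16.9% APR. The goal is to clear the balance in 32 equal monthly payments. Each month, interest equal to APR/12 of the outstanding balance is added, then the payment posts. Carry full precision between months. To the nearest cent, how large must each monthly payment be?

Monthly rate r = 16.9%/12 = 1.40833% = 0.0140833.
Level-payment amortization: P = B₀·r / (1 − (1+r)^(−n)) = 4325.00·0.0140833 / (1 − 1.01408^(−32)).
Denominator 1 − (1+r)^(−32) = 0.360790298.
P = 60.9104 / 0.360790298 ≈ 168.82.

$168.82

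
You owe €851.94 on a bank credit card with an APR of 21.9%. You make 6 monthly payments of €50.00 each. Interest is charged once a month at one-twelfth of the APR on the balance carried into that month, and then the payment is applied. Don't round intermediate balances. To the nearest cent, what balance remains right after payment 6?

Monthly rate r = 21.9%/12 = 1.825% = 0.01825.
Each month: B ← B·(1+r) − €50.00.
Month 1: interest €15.55; balance after payment €817.49.
Month 2: interest €14.92; balance after payment €782.41.
Month 3: interest €14.28; balance after payment €746.69.
Month 4: interest €13.63; balance after payment €710.31.
Month 5: interest €12.96; balance after payment €673.28.
Month 6: interest €12.29; balance after payment €635.56.

€635.56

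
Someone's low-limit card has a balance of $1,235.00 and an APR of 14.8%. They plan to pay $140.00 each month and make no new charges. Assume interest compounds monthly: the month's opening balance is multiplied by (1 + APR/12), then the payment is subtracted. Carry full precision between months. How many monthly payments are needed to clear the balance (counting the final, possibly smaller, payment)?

10 months

Monthly rate r = 14.8%/12 = 1.23333% = 0.0123333.
Recurrence: B ← B·(1+r) − $140.00.
Month 1: interest $15.23; balance after payment $1,110.23.
Month 2: interest $13.69; balance after payment $983.92.
Closed form: n = −ln(1 − rB₀/P)/ln(1+r) = −ln(0.8912)/ln(1.01233) ≈ 9.397, so the balance reaches zero during payment 10.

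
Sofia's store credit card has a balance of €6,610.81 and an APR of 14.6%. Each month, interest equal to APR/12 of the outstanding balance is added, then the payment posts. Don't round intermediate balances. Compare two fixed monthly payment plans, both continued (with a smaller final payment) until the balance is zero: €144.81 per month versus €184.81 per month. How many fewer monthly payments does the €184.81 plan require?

Monthly rate r = 14.6%/12 = 1.21667% = 0.0121667.
At €144.81/mo: n = ⌈−ln(1 − rB₀/P)/ln(1+r)⌉ = 68 payments (last €4.76); total interest = total paid − €6,610.81 = €3,096.22.
At €184.81/mo: 48 payments (last €44.86); total interest €2,120.12.
Payments saved = 68 − 48 = 20.

20 fewer payments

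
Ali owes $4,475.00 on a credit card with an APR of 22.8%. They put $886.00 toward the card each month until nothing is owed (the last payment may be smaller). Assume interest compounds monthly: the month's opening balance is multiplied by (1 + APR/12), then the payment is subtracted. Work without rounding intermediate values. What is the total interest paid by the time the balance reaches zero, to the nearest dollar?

$276

Monthly rate r = 22.8%/12 = 1.9% = 0.019.
Payoff takes n = ⌈−ln(1 − rB₀/P)/ln(1+r)⌉ = ⌈5.360⌉ = 6 payments; the last is $321.01.
Total paid = 5·$886.00 + $321.01 = $4,751.01.
Total interest = total paid − principal = $4,751.01 − $4,475.00 = $276.01.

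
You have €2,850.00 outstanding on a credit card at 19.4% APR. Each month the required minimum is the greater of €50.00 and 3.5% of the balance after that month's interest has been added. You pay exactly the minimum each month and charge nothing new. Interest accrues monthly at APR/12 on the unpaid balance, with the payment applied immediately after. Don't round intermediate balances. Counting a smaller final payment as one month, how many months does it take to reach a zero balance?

74 months

Monthly rate r = 19.4%/12 = 1.61667% = 0.0161667.
While 3.5% of the post-interest balance exceeds €50.00, each month B ← (B·(1+r))·(1 − 0.035), i.e. B shrinks by the factor (1+r)·0.965 = 0.9806.
This holds for months 1–37. Entering month 38 the balance is €1,380.57; 3.5% of the post-interest balance is now below €50.00, so the flat €50.00 minimum applies from here.
From month 38 a fixed €50.00 at rate r clears €1,380.57 in 37 more payments. Total: 37 + 37 = 74 months.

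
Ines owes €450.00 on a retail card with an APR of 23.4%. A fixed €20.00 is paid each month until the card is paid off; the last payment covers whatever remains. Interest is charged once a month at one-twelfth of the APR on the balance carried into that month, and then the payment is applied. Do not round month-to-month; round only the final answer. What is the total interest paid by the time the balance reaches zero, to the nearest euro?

Monthly rate r = 23.4%/12 = 1.95% = 0.0195.
Payoff takes n = ⌈−ln(1 − rB₀/P)/ln(1+r)⌉ = ⌈29.908⌉ = 30 payments; the last is €18.17.
Total paid = 29·€20.00 + €18.17 = €598.17.
Total interest = total paid − principal = €598.17 − €450.00 = €148.17.

€148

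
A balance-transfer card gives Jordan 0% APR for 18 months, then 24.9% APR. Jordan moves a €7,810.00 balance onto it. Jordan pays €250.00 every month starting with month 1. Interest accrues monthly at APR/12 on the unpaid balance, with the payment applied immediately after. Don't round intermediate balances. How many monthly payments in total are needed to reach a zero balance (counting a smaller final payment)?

34 months

Promo months 1–18 at r₀ = 0%/12 = 0; months 19+ at r₁ = 24.9%/12 = 0.02075.
After month 18 (no interest yet): B = €7,810.00 − 18·€250.00 = €3,310.00.
Then at r₁ with €250.00/mo: n₂ = −ln(1 − r₁·B/P)/ln(1+r₁) ≈ 15.64 → 16 more payments.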